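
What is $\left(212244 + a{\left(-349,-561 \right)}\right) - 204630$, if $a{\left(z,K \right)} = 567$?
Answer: $8181$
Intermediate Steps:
$\left(212244 + a{\left(-349,-561 \right)}\right) - 204630 = \left(212244 + 567\right) - 204630 = 212811 - 204630 = 8181$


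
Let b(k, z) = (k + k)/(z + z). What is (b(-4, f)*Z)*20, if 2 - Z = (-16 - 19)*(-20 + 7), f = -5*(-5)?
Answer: 7248/5 ≈ 1449.6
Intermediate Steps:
f = 25
Z = -453 (Z = 2 - (-16 - 19)*(-20 + 7) = 2 - (-35)*(-13) = 2 - 1*455 = 2 - 455 = -453)
b(k, z) = k/z (b(k, z) = (2*k)/((2*z)) = (2*k)*(1/(2*z)) = k/z)
(b(-4, f)*Z)*20 = (-4/25*(-453))*20 = (-4*1/25*(-453))*20 = -4/25*(-453)*20 = (1812/25)*20 = 7248/5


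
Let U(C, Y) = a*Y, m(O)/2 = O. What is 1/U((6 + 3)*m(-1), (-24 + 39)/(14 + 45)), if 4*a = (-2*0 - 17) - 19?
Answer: -59/135 ≈ -0.43704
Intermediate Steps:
a = -9 (a = ((-2*0 - 17) - 19)/4 = ((0 - 17) - 19)/4 = (-17 - 19)/4 = (¼)*(-36) = -9)
m(O) = 2*O
U(C, Y) = -9*Y
1/U((6 + 3)*m(-1), (-24 + 39)/(14 + 45)) = 1/(-9*(-24 + 39)/(14 + 45)) = 1/(-135/59) = -59/135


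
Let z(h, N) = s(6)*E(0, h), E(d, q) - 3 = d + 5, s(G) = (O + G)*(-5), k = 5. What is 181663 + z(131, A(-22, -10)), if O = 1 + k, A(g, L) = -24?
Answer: 181183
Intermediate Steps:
O = 6 (O = 1 + 5 = 6)
s(G) = -30 - 5*G (s(G) = (6 + G)*(-5) = -30 - 5*G)
E(d, q) = 8 + d (E(d, q) = 3 + (d + 5) = 3 + (5 + d) = 8 + d)
z(h, N) = -480 (z(h, N) = (-30 - 5*6)*(8 + 0) = (-30 - 30)*8 = -60*8 = -480)
181663 + z(131, A(-22, -10)) = 181663 - 480 = 181183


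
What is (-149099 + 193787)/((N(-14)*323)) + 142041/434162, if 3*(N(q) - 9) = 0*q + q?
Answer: 3094838133/95949802 ≈ 32.255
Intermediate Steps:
N(q) = 9 + q/3 (N(q) = 9 + (0*q + q)/3 = 9 + (0 + q)/3 = 9 + q/3)
(-149099 + 193787)/((N(-14)*323)) + 142041/434162 = (-149099 + 193787)/(((9 + (⅓)*(-14))*323)) + 142041/434162 = 44688/(((9 - 14/3)*323)) + 142041*(1/434162) = 44688/(((13/3)*323)) + 142041/434162 = 44688/(4199/3) + 142041/434162 = 44688*(3/4199) + 142041/434162 = 7056/221 + 142041/434162 = 3094838133/95949802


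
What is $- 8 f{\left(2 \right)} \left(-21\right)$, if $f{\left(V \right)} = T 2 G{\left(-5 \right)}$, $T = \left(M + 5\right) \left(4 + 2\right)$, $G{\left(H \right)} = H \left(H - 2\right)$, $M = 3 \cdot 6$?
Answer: $1622880$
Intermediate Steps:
$M = 18$
$G{\left(H \right)} = H \left(-2 + H\right)$
$T = 138$ ($T = \left(18 + 5\right) \left(4 + 2\right) = 23 \cdot 6 = 138$)
$f{\left(V \right)} = 9660$ ($f{\left(V \right)} = 138 \cdot 2 \left(- 5 \left(-2 - 5\right)\right) = 276 \left(\left(-5\right) \left(-7\right)\right) = 276 \cdot 35 = 9660$)
$- 8 f{\left(2 \right)} \left(-21\right) = \left(-8\right) 9660 \left(-21\right) = \left(-77280\right) \left(-21\right) = 1622880$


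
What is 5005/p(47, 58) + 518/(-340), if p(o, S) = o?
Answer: 838677/7990 ≈ 104.97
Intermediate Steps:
5005/p(47, 58) + 518/(-340) = 5005/47 + 518/(-340) = 5005*(1/47) + 518*(-1/340) = 5005/47 - 259/170 = 838677/7990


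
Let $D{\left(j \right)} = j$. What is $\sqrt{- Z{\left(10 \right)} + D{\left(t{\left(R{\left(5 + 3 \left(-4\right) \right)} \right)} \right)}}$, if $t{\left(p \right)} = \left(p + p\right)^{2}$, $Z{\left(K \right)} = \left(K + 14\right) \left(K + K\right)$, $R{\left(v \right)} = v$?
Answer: $2 i \sqrt{71} \approx 16.852 i$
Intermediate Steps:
$Z{\left(K \right)} = 2 K \left(14 + K\right)$ ($Z{\left(K \right)} = \left(14 + K\right) 2 K = 2 K \left(14 + K\right)$)
$t{\left(p \right)} = 4 p^{2}$ ($t{\left(p \right)} = \left(2 p\right)^{2} = 4 p^{2}$)
$\sqrt{- Z{\left(10 \right)} + D{\left(t{\left(R{\left(5 + 3 \left(-4\right) \right)} \right)} \right)}} = \sqrt{- 2 \cdot 10 \left(14 + 10\right) + 4 \left(5 + 3 \left(-4\right)\right)^{2}} = \sqrt{- 2 \cdot 10 \cdot 24 + 4 \left(5 - 12\right)^{2}} = \sqrt{\left(-1\right) 480 + 4 \left(-7\right)^{2}} = \sqrt{-480 + 4 \cdot 49} = \sqrt{-480 + 196} = \sqrt{-284} = 2 i \sqrt{71}$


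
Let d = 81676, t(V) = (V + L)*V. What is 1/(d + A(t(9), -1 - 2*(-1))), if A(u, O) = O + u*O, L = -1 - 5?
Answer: 1/81704 ≈ 1.2239e-5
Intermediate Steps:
L = -6
t(V) = V*(-6 + V) (t(V) = (V - 6)*V = (-6 + V)*V = V*(-6 + V))
A(u, O) = O + O*u
1/(d + A(t(9), -1 - 2*(-1))) = 1/(81676 + (-1 - 2*(-1))*(1 + 9*(-6 + 9))) = 1/(81676 + (-1 + 2)*(1 + 9*3)) = 1/(81676 + 1*(1 + 27)) = 1/(81676 + 1*28) = 1/(81676 + 28) = 1/81704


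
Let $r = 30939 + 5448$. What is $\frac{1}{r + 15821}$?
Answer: $\frac{1}{52208} \approx 1.9154 \cdot 10^{-5}$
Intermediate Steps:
$r = 36387$
$\frac{1}{r + 15821} = \frac{1}{36387 + 15821} = \frac{1}{52208}$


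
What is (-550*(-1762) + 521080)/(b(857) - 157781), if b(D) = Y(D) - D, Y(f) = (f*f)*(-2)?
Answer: -372545/406884 ≈ -0.91560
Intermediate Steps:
Y(f) = -2*f**2 (Y(f) = f**2*(-2) = -2*f**2)
b(D) = -D - 2*D**2 (b(D) = -2*D**2 - D = -D - 2*D**2)
(-550*(-1762) + 521080)/(b(857) - 157781) = (-550*(-1762) + 521080)/(857*(-1 - 2*857) - 157781) = (969100 + 521080)/(857*(-1 - 1714) - 157781) = 1490180/(857*(-1715) - 157781) = 1490180/(-1469755 - 157781) = 1490180/(-1627536) = 1490180*(-1/1627536) = -372545/406884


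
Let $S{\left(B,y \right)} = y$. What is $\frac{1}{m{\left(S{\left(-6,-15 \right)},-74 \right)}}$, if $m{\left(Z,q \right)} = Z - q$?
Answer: $\frac{1}{59} \approx 0.016949$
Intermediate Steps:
$\frac{1}{m{\left(S{\left(-6,-15 \right)},-74 \right)}} = \frac{1}{-15 - -74} = \frac{1}{-15 + 74} = \frac{1}{59}$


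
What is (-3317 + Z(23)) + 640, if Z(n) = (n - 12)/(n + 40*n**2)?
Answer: -56706880/21183 ≈ -2677.0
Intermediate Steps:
Z(n) = (-12 + n)/(n + 40*n**2)
(-3317 + Z(23)) + 640 = (-3317 + (-12 + 23)/(23*(1 + 40*23))) + 640 = (-3317 + (1/23)*11/(1 + 920)) + 640 = (-3317 + (1/23)*11/921) + 640 = (-3317 + (1/23)*(1/921)*11) + 640 = (-3317 + 11/21183) + 640 = -70264000/21183 + 640 = -56706880/21183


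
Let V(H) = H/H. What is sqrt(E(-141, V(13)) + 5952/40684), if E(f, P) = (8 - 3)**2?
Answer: sqrt(2601365473)/10171 ≈ 5.0146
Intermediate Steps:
V(H) = 1
E(f, P) = 25 (E(f, P) = 5**2 = 25)
sqrt(E(-141, V(13)) + 5952/40684) = sqrt(25 + 5952/40684) = sqrt(25 + 5952*(1/40684)) = sqrt(25 + 1488/10171) = sqrt(255763/10171) = sqrt(2601365473)/10171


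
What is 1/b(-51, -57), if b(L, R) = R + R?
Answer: -1/114 ≈ -0.0087719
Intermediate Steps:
b(L, R) = 2*R
1/b(-51, -57) = 1/(2*(-57)) = 1/(-114) = -1/114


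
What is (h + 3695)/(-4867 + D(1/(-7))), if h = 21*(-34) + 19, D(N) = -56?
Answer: -1000/1641 ≈ -0.60938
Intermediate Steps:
h = -695 (h = -714 + 19 = -695)
(h + 3695)/(-4867 + D(1/(-7))) = (-695 + 3695)/(-4867 - 56) = 3000/(-4923) = 3000*(-1/4923) = -1000/1641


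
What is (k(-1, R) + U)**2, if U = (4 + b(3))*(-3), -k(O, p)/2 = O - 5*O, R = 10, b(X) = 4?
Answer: 1024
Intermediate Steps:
k(O, p) = 8*O (k(O, p) = -2*(O - 5*O) = -(-8)*O = 8*O)
U = -24 (U = (4 + 4)*(-3) = 8*(-3) = -24)
(k(-1, R) + U)**2 = (8*(-1) - 24)**2 = (-8 - 24)**2 = (-32)**2 = 1024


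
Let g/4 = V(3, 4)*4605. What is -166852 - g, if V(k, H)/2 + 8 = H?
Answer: -19492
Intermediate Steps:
V(k, H) = -16 + 2*H
g = -147360 (g = 4*((-16 + 2*4)*4605) = 4*((-16 + 8)*4605) = 4*(-8*4605) = 4*(-36840) = -147360)
-166852 - g = -166852 - 1*(-147360) = -166852 + 147360 = -19492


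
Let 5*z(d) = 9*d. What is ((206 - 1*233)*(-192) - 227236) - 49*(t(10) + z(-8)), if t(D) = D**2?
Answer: -1131232/5 ≈ -2.2625e+5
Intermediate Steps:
z(d) = 9*d/5 (z(d) = (9*d)/5 = 9*d/5)
((206 - 1*233)*(-192) - 227236) - 49*(t(10) + z(-8)) = ((206 - 1*233)*(-192) - 227236) - 49*(10**2 + (9/5)*(-8)) = ((206 - 233)*(-192) - 227236) - 49*(100 - 72/5) = (-27*(-192) - 227236) - 49*428/5 = (5184 - 227236) - 20972/5 = -222052 - 20972/5 = -1131232/5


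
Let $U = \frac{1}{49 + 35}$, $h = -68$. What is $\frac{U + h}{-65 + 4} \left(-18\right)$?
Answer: $- \frac{17133}{854} \approx -20.062$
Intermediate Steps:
$U = \frac{1}{84} \approx 0.011905$
$\frac{U + h}{-65 + 4} \left(-18\right) = \frac{\frac{1}{84} - 68}{-65 + 4} \left(-18\right) = - \frac{5711}{84 \left(-61\right)} \left(-18\right) = \left(- \frac{5711}{84}\right) \left(- \frac{1}{61}\right) \left(-18\right) = \frac{5711}{5124} \left(-18\right) = - \frac{17133}{854}$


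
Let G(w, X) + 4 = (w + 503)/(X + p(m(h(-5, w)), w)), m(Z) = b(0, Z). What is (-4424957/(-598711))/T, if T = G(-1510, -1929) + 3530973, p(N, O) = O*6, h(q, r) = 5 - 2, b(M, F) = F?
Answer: 48625852473/23231076063660428 ≈ 2.0931e-6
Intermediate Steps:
h(q, r) = 3
m(Z) = Z
p(N, O) = 6*O
G(w, X) = -4 + (503 + w)/(X + 6*w) (G(w, X) = -4 + (w + 503)/(X + 6*w) = -4 + (503 + w)/(X + 6*w))
T = 38801819348/10989 (T = (503 - 23*(-1510) - 4*(-1929))/(-1929 + 6*(-1510)) + 3530973 = (503 + 34730 + 7716)/(-1929 - 9060) + 3530973 = 42949/(-10989) + 3530973 = -1/10989*42949 + 3530973 = -42949/10989 + 3530973 = 38801819348/10989 ≈ 3.5310e+6)
(-4424957/(-598711))/T = (-4424957/(-598711))/(38801819348/10989) = -4424957*(-1/598711)*(10989/38801819348) = (4424957/598711)*(10989/38801819348) = 48625852473/23231076063660428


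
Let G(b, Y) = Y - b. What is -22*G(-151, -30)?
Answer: -2662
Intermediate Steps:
-22*G(-151, -30) = -22*(-30 - 1*(-151)) = -22*(-30 + 151) = -22*121 = -2662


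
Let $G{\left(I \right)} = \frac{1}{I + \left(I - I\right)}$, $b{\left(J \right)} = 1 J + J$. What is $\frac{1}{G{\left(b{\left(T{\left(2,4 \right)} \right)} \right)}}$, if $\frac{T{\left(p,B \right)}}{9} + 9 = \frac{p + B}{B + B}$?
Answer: $- \frac{297}{2} \approx -148.5$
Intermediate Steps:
$T{\left(p,B \right)} = -81 + \frac{9 \left(B + p\right)}{2 B}$ ($T{\left(p,B \right)} = -81 + 9 \frac{p + B}{B + B} = -81 + 9 \frac{B + p}{2 B} = -81 + \frac{9 \left(B + p\right)}{2 B}$)
$b{\left(J \right)} = 2 J$ ($b{\left(J \right)} = J + J = 2 J$)
$G{\left(I \right)} = \frac{1}{I}$ ($G{\left(I \right)} = \frac{1}{I + 0} = \frac{1}{I}$)
$\frac{1}{G{\left(b{\left(T{\left(2,4 \right)} \right)} \right)}} = \frac{1}{\frac{1}{2 \frac{9 \left(2 - 68\right)}{2 \cdot 4}}} = \frac{1}{\frac{1}{2 \cdot \frac{9}{2} \cdot \frac{1}{4} \left(2 - 68\right)}} = \frac{1}{\frac{1}{2 \cdot \frac{9}{2} \cdot \frac{1}{4} \left(-66\right)}} = \frac{1}{\frac{1}{2 \left(- \frac{297}{4}\right)}} = \frac{1}{\frac{1}{- \frac{297}{2}}} = \frac{1}{- \frac{2}{297}} = - \frac{297}{2}$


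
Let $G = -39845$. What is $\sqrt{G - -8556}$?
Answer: $i \sqrt{31289} \approx 176.89 i$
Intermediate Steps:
$\sqrt{G - -8556} = \sqrt{-39845 - -8556} = \sqrt{-39845 + 8556} = \sqrt{-31289} = i \sqrt{31289}$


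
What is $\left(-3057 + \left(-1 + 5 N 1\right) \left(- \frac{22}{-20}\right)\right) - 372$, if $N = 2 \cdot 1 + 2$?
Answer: $- \frac{34081}{10} \approx -3408.1$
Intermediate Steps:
$N = 4$ ($N = 2 + 2 = 4$)
$\left(-3057 + \left(-1 + 5 N 1\right) \left(- \frac{22}{-20}\right)\right) - 372 = \left(-3057 + \left(-1 + 5 \cdot 4 \cdot 1\right) \left(- \frac{22}{-20}\right)\right) - 372 = \left(-3057 + \left(-1 + 20 \cdot 1\right) \left(\left(-22\right) \left(- \frac{1}{20}\right)\right)\right) - 372 = \left(-3057 + \left(-1 + 20\right) \frac{11}{10}\right) - 372 = \left(-3057 + 19 \cdot \frac{11}{10}\right) - 372 = \left(-3057 + \frac{209}{10}\right) - 372 = - \frac{30361}{10} - 372 = - \frac{34081}{10}$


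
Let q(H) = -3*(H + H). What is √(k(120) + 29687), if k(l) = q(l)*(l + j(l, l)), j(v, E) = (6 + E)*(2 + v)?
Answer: I*√11124553 ≈ 3335.3*I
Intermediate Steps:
j(v, E) = (2 + v)*(6 + E)
q(H) = -6*H
k(l) = -6*l*(12 + l² + 9*l) (k(l) = (-6*l)*(l + (12 + 2*l + 6*l + l*l)) = (-6*l)*(l + (12 + 2*l + 6*l + l²)) = (-6*l)*(l + (12 + l² + 8*l)) = (-6*l)*(12 + l² + 9*l) = -6*l*(12 + l² + 9*l))
√(k(120) + 29687) = √(-6*120*(12 + 120² + 9*120) + 29687) = √(-6*120*(12 + 14400 + 1080) + 29687) = √(-6*120*15492 + 29687) = √(-11154240 + 29687) = √(-11124553) = I*√11124553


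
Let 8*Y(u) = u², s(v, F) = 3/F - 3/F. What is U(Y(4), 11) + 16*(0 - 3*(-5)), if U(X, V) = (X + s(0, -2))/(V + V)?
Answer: 2641/11 ≈ 240.09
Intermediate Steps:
s(v, F) = 0
Y(u) = u²/8
U(X, V) = X/(2*V) (U(X, V) = (X + 0)/(V + V) = X/((2*V)) = X*(1/(2*V)) = X/(2*V))
U(Y(4), 11) + 16*(0 - 3*(-5)) = (½)*((⅛)*4²)/11 + 16*(0 - 3*(-5)) = (½)*((⅛)*16)*(1/11) + 16*(0 + 15) = (½)*2*(1/11) + 16*15 = 1/11 + 240 = 2641/11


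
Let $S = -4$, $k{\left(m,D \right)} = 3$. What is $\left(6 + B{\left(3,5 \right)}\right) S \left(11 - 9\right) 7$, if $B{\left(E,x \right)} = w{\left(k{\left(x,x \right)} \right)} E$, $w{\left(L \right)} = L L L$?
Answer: $-4872$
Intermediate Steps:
$w{\left(L \right)} = L^{3}$ ($w{\left(L \right)} = L^{2} L = L^{3}$)
$B{\left(E,x \right)} = 27 E$ ($B{\left(E,x \right)} = 3^{3} E = 27 E$)
$\left(6 + B{\left(3,5 \right)}\right) S \left(11 - 9\right) 7 = \left(6 + 27 \cdot 3\right) \left(-4\right) \left(11 - 9\right) 7 = \left(6 + 81\right) \left(-4\right) 2 \cdot 7 = 87 \left(-4\right) 14 = \left(-348\right) 14 = -4872$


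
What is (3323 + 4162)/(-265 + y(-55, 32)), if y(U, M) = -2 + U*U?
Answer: 7485/2758 ≈ 2.7139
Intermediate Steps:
y(U, M) = -2 + U**2
(3323 + 4162)/(-265 + y(-55, 32)) = (3323 + 4162)/(-265 + (-2 + (-55)**2)) = 7485/(-265 + (-2 + 3025)) = 7485/(-265 + 3023) = 7485/2758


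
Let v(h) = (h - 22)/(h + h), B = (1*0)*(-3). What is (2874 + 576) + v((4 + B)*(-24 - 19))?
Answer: 593497/172 ≈ 3450.6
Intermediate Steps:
B = 0 (B = 0*(-3) = 0)
v(h) = (-22 + h)/(2*h) (v(h) = (-22 + h)/((2*h)) = (-22 + h)*(1/(2*h)) = (-22 + h)/(2*h))
(2874 + 576) + v((4 + B)*(-24 - 19)) = (2874 + 576) + (-22 + (4 + 0)*(-24 - 19))/(2*(((4 + 0)*(-24 - 19)))) = 3450 + (-22 + 4*(-43))/(2*((4*(-43)))) = 3450 + (1/2)*(-22 - 172)/(-172) = 3450 + (1/2)*(-1/172)*(-194) = 3450 + 97/172 = 593497/172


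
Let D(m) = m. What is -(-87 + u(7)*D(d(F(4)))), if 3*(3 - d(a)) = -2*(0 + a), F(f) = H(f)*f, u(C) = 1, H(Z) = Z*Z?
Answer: 124/3 ≈ 41.333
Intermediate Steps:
H(Z) = Z²
F(f) = f³ (F(f) = f²*f = f³)
d(a) = 3 + 2*a/3 (d(a) = 3 - (-2)*(0 + a)/3 = 3 - (-2)*a/3 = 3 + 2*a/3)
-(-87 + u(7)*D(d(F(4)))) = -(-87 + 1*(3 + (⅔)*4³)) = -(-87 + 1*(3 + (⅔)*64)) = -(-87 + 1*(3 + 128/3)) = -(-87 + 1*(137/3)) = -(-87 + 137/3) = -1*(-124/3) = 124/3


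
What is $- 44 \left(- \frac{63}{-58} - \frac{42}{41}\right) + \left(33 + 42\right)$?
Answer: $\frac{85941}{1189} \approx 72.28$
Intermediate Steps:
$- 44 \left(- \frac{63}{-58} - \frac{42}{41}\right) + \left(33 + 42\right) = - 44 \left(\left(-63\right) \left(- \frac{1}{58}\right) - \frac{42}{41}\right) + 75 = - 44 \left(\frac{63}{58} - \frac{42}{41}\right) + 75 = \left(-44\right) \frac{147}{2378} + 75 = - \frac{3234}{1189} + 75 = \frac{85941}{1189}$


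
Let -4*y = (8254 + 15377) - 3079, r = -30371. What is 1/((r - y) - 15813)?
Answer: -1/41046 ≈ -2.4363e-5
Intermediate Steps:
y = -5138 (y = -((8254 + 15377) - 3079)/4 = -(23631 - 3079)/4 = -¼*20552 = -5138)
1/((r - y) - 15813) = 1/((-30371 - 1*(-5138)) - 15813) = 1/((-30371 + 5138) - 15813) = 1/(-25233 - 15813) = 1/(-41046) = -1/41046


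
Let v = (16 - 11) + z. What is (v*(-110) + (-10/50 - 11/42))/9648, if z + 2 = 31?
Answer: -785497/2026080 ≈ -0.38769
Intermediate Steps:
z = 29 (z = -2 + 31 = 29)
v = 34 (v = (16 - 11) + 29 = 5 + 29 = 34)
(v*(-110) + (-10/50 - 11/42))/9648 = (34*(-110) + (-10/50 - 11/42))/9648 = (-3740 + (-10*1/50 - 11*1/42))*(1/9648) = (-3740 + (-⅕ - 11/42))*(1/9648) = (-3740 - 97/210)*(1/9648) = -785497/210*1/9648 = -785497/2026080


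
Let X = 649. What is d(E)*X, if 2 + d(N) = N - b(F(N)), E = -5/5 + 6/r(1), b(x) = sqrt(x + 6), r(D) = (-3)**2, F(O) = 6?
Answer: -4543/3 - 1298*sqrt(3) ≈ -3762.5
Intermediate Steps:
r(D) = 9
b(x) = sqrt(6 + x)
E = -1/3 (E = -5/5 + 6/9 = -5*1/5 + 6*(1/9) = -1 + 2/3 = -1/3 ≈ -0.33333)
d(N) = -2 + N - 2*sqrt(3) (d(N) = -2 + (N - sqrt(6 + 6)) = -2 + (N - sqrt(12)) = -2 + (N - 2*sqrt(3)) = -2 + N - 2*sqrt(3))
d(E)*X = (-2 - 1/3 - 2*sqrt(3))*649 = (-7/3 - 2*sqrt(3))*649 = -4543/3 - 1298*sqrt(3)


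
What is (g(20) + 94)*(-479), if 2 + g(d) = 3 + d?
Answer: -55085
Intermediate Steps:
g(d) = 1 + d (g(d) = -2 + (3 + d) = 1 + d)
(g(20) + 94)*(-479) = ((1 + 20) + 94)*(-479) = (21 + 94)*(-479) = 115*(-479) = -55085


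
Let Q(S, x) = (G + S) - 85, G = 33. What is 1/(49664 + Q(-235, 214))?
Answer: 1/49377 ≈ 2.0252e-5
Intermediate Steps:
Q(S, x) = -52 + S (Q(S, x) = (33 + S) - 85 = -52 + S)
1/(49664 + Q(-235, 214)) = 1/(49664 + (-52 - 235)) = 1/(49664 - 287) = 1/49377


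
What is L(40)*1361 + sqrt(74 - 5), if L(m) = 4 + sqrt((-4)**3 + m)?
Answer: 5444 + sqrt(69) + 2722*I*sqrt(6) ≈ 5452.3 + 6667.5*I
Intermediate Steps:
L(m) = 4 + sqrt(-64 + m)
L(40)*1361 + sqrt(74 - 5) = (4 + sqrt(-64 + 40))*1361 + sqrt(74 - 5) = (4 + sqrt(-24))*1361 + sqrt(69) = (4 + 2*I*sqrt(6))*1361 + sqrt(69) = (5444 + 2722*I*sqrt(6)) + sqrt(69) = 5444 + sqrt(69) + 2722*I*sqrt(6)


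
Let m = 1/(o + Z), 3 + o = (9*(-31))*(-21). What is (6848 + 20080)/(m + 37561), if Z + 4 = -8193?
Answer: 5253204/7327525 ≈ 0.71691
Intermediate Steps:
o = 5856 (o = -3 + (9*(-31))*(-21) = -3 - 279*(-21) = -3 + 5859 = 5856)
Z = -8197 (Z = -4 - 8193 = -8197)
m = -1/2341 (m = 1/(5856 - 8197) = 1/(-2341) = -1/2341 ≈ -0.00042717)
(6848 + 20080)/(m + 37561) = (6848 + 20080)/(-1/2341 + 37561) = 26928/(87930300/2341) = 26928*(2341/87930300) = 5253204/7327525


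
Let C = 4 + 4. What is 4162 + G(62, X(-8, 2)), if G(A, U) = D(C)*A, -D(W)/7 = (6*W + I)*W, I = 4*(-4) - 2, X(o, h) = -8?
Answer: -99998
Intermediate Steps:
I = -18 (I = -16 - 2 = -18)
C = 8
D(W) = -7*W*(-18 + 6*W) (D(W) = -7*(6*W - 18)*W = -7*(-18 + 6*W)*W = -7*W*(-18 + 6*W))
G(A, U) = -1680*A (G(A, U) = (42*8*(3 - 1*8))*A = (42*8*(3 - 8))*A = (42*8*(-5))*A = -1680*A)
4162 + G(62, X(-8, 2)) = 4162 - 1680*62 = 4162 - 104160 = -99998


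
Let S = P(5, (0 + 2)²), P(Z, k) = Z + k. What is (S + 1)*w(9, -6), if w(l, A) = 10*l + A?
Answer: 840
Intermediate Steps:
S = 9 (S = 5 + (0 + 2)² = 5 + 2² = 5 + 4 = 9)
w(l, A) = A + 10*l
(S + 1)*w(9, -6) = (9 + 1)*(-6 + 10*9) = 10*(-6 + 90) = 10*84 = 840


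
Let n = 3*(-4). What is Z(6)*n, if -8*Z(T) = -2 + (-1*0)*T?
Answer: -3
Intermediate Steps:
n = -12
Z(T) = 1/4 (Z(T) = -(-2 + (-1*0)*T)/8 = -(-2 + 0*T)/8 = -(-2 + 0)/8 = -1/8*(-2) = 1/4)
Z(6)*n = (1/4)*(-12) = -3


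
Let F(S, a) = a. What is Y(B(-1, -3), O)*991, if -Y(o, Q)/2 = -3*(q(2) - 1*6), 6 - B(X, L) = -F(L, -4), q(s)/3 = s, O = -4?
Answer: 0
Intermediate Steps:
q(s) = 3*s
B(X, L) = 2 (B(X, L) = 6 - (-1)*(-4) = 6 - 1*4 = 6 - 4 = 2)
Y(o, Q) = 0 (Y(o, Q) = -(-6)*(3*2 - 1*6) = -(-6)*(6 - 6) = -(-6)*0 = -2*0 = 0)
Y(B(-1, -3), O)*991 = 0*991 = 0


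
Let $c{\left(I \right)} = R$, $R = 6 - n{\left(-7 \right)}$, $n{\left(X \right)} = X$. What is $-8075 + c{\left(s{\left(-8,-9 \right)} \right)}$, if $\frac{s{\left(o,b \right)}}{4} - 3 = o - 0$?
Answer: $-8062$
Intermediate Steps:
$s{\left(o,b \right)} = 12 + 4 o$ ($s{\left(o,b \right)} = 12 + 4 \left(o - 0\right) = 12 + 4 \left(o + 0\right) = 12 + 4 o$)
$R = 13$ ($R = 6 - -7 = 6 + 7 = 13$)
$c{\left(I \right)} = 13$
$-8075 + c{\left(s{\left(-8,-9 \right)} \right)} = -8075 + 13 = -8062$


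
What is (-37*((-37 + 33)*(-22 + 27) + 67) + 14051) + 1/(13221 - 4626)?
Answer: 105821641/8595 ≈ 12312.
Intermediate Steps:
(-37*((-37 + 33)*(-22 + 27) + 67) + 14051) + 1/(13221 - 4626) = (-37*(-4*5 + 67) + 14051) + 1/8595 = (-37*(-20 + 67) + 14051) + 1/8595 = (-37*47 + 14051) + 1/8595 = (-1739 + 14051) + 1/8595 = 12312 + 1/8595 = 105821641/8595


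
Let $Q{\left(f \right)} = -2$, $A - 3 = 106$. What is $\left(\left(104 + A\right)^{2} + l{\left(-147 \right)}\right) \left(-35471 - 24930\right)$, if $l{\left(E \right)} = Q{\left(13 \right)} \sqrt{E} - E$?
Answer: $-2749211916 + 845614 i \sqrt{3} \approx -2.7492 \cdot 10^{9} + 1.4646 \cdot 10^{6} i$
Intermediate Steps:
$A = 109$ ($A = 3 + 106 = 109$)
$l{\left(E \right)} = - E - 2 \sqrt{E}$ ($l{\left(E \right)} = - 2 \sqrt{E} - E = - E - 2 \sqrt{E}$)
$\left(\left(104 + A\right)^{2} + l{\left(-147 \right)}\right) \left(-35471 - 24930\right) = \left(\left(104 + 109\right)^{2} - \left(-147 + 2 \sqrt{-147}\right)\right) \left(-35471 - 24930\right) = \left(213^{2} + \left(147 - 2 \cdot 7 i \sqrt{3}\right)\right) \left(-60401\right) = \left(45369 + \left(147 - 14 i \sqrt{3}\right)\right) \left(-60401\right) = \left(45516 - 14 i \sqrt{3}\right) \left(-60401\right) = -2749211916 + 845614 i \sqrt{3}$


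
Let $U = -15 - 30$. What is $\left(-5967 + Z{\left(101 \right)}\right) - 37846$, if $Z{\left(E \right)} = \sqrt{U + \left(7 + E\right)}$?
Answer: $-43813 + 3 \sqrt{7} \approx -43805.0$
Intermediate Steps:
$U = -45$ ($U = -15 - 30 = -45$)
$Z{\left(E \right)} = \sqrt{-38 + E}$ ($Z{\left(E \right)} = \sqrt{-45 + \left(7 + E\right)} = \sqrt{-38 + E}$)
$\left(-5967 + Z{\left(101 \right)}\right) - 37846 = \left(-5967 + \sqrt{-38 + 101}\right) - 37846 = \left(-5967 + \sqrt{63}\right) - 37846 = \left(-5967 + 3 \sqrt{7}\right) - 37846 = -43813 + 3 \sqrt{7}$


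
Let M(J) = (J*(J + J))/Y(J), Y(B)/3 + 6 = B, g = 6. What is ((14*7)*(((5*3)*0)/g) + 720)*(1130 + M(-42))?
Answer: 795960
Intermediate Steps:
Y(B) = -18 + 3*B
M(J) = 2*J²/(-18 + 3*J) (M(J) = (J*(J + J))/(-18 + 3*J) = (J*(2*J))/(-18 + 3*J) = (2*J²)/(-18 + 3*J) = 2*J²/(-18 + 3*J))
((14*7)*(((5*3)*0)/g) + 720)*(1130 + M(-42)) = ((14*7)*(((5*3)*0)/6) + 720)*(1130 + (⅔)*(-42)²/(-6 - 42)) = (98*((15*0)*(⅙)) + 720)*(1130 + (⅔)*1764/(-48)) = (98*(0*(⅙)) + 720)*(1130 + (⅔)*1764*(-1/48)) = (98*0 + 720)*(1130 - 49/2) = (0 + 720)*(2211/2) = 720*(2211/2) = 795960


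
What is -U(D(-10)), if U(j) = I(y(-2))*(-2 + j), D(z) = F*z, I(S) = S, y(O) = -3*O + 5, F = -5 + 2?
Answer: -308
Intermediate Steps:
F = -3
y(O) = 5 - 3*O
D(z) = -3*z
U(j) = -22 + 11*j (U(j) = (5 - 3*(-2))*(-2 + j) = (5 + 6)*(-2 + j) = 11*(-2 + j) = -22 + 11*j)
-U(D(-10)) = -(-22 + 11*(-3*(-10))) = -(-22 + 11*30) = -(-22 + 330) = -1*308 = -308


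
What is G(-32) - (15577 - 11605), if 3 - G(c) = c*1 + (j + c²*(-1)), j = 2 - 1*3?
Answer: -2912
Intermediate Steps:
j = -1 (j = 2 - 3 = -1)
G(c) = 4 + c² - c (G(c) = 3 - (c*1 + (-1 + c²*(-1))) = 3 - (c + (-1 - c²)) = 3 - (-1 + c - c²) = 3 + (1 + c² - c) = 4 + c² - c)
G(-32) - (15577 - 11605) = (4 + (-32)² - 1*(-32)) - (15577 - 11605) = (4 + 1024 + 32) - 1*3972 = 1060 - 3972 = -2912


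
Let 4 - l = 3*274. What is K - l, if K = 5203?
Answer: 6021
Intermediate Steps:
l = -818 (l = 4 - 3*274 = 4 - 1*822 = 4 - 822 = -818)
K - l = 5203 - 1*(-818) = 5203 + 818 = 6021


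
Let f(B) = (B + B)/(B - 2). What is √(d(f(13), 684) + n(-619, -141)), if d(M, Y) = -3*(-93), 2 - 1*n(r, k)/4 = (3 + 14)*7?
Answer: 3*I*√21 ≈ 13.748*I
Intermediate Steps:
n(r, k) = -468 (n(r, k) = 8 - 4*(3 + 14)*7 = 8 - 68*7 = 8 - 4*119 = 8 - 476 = -468)
f(B) = 2*B/(-2 + B) (f(B) = (2*B)/(-2 + B) = 2*B/(-2 + B))
d(M, Y) = 279
√(d(f(13), 684) + n(-619, -141)) = √(279 - 468) = √(-189) = 3*I*√21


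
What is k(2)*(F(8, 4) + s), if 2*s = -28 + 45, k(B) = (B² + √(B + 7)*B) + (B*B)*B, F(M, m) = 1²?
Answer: 171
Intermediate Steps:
F(M, m) = 1
k(B) = B² + B³ + B*√(7 + B) (k(B) = (B² + √(7 + B)*B) + B²*B = (B² + B*√(7 + B)) + B³ = B² + B³ + B*√(7 + B))
s = 17/2 (s = (-28 + 45)/2 = (½)*17 = 17/2 ≈ 8.5000)
k(2)*(F(8, 4) + s) = (2*(2 + 2² + √(7 + 2)))*(1 + 17/2) = (2*(2 + 4 + √9))*(19/2) = (2*(2 + 4 + 3))*(19/2) = (2*9)*(19/2) = 18*(19/2) = 171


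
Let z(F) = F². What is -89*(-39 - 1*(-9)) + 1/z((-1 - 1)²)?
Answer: 42721/16 ≈ 2670.1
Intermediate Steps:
-89*(-39 - 1*(-9)) + 1/z((-1 - 1)²) = -89*(-39 - 1*(-9)) + 1/(((-1 - 1)²)²) = -89*(-39 + 9) + 1/(((-2)²)²) = -89*(-30) + 1/(4²) = 2670 + 1/16 = 42721/16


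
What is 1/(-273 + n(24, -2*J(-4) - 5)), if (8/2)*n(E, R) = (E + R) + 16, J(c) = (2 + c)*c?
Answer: -4/1073 ≈ -0.0037279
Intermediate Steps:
J(c) = c*(2 + c)
n(E, R) = 4 + E/4 + R/4 (n(E, R) = ((E + R) + 16)/4 = (16 + E + R)/4 = 4 + E/4 + R/4)
1/(-273 + n(24, -2*J(-4) - 5)) = 1/(-273 + (4 + (1/4)*24 + (-(-8)*(2 - 4) - 5)/4)) = 1/(-273 + (4 + 6 + (-(-8)*(-2) - 5)/4)) = 1/(-273 + (4 + 6 + (-2*8 - 5)/4)) = 1/(-273 + (4 + 6 + (-16 - 5)/4)) = 1/(-273 + (4 + 6 + (1/4)*(-21))) = 1/(-273 + (4 + 6 - 21/4)) = 1/(-273 + 19/4) = 1/(-1073/4) = -4/1073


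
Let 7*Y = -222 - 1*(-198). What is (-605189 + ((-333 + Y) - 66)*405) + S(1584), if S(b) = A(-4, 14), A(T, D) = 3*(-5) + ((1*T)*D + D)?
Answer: -5377607/7 ≈ -7.6823e+5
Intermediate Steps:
Y = -24/7 (Y = (-222 - 1*(-198))/7 = (-222 + 198)/7 = (⅐)*(-24) = -24/7 ≈ -3.4286)
A(T, D) = -15 + D + D*T (A(T, D) = -15 + (T*D + D) = -15 + (D*T + D) = -15 + (D + D*T) = -15 + D + D*T)
S(b) = -57 (S(b) = -15 + 14 + 14*(-4) = -15 + 14 - 56 = -57)
(-605189 + ((-333 + Y) - 66)*405) + S(1584) = (-605189 + ((-333 - 24/7) - 66)*405) - 57 = (-605189 + (-2355/7 - 66)*405) - 57 = (-605189 - 2817/7*405) - 57 = (-605189 - 1140885/7) - 57 = -5377208/7 - 57 = -5377607/7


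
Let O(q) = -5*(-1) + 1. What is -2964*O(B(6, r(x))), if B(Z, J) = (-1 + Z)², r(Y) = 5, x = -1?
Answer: -17784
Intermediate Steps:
O(q) = 6 (O(q) = 5 + 1 = 6)
-2964*O(B(6, r(x))) = -2964*6 = -17784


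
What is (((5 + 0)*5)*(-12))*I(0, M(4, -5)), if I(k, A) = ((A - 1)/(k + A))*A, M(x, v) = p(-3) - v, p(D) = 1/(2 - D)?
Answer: -1260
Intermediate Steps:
M(x, v) = ⅕ - v (M(x, v) = -1/(-2 - 3) - v = -1/(-5) - v = -1*(-⅕) - v = ⅕ - v)
I(k, A) = A*(-1 + A)/(A + k) (I(k, A) = ((-1 + A)/(A + k))*A = A*(-1 + A)/(A + k))
(((5 + 0)*5)*(-12))*I(0, M(4, -5)) = (((5 + 0)*5)*(-12))*((⅕ - 1*(-5))*(-1 + (⅕ - 1*(-5)))/((⅕ - 1*(-5)) + 0)) = ((5*5)*(-12))*((⅕ + 5)*(-1 + (⅕ + 5))/((⅕ + 5) + 0)) = (25*(-12))*(26*(-1 + 26/5)/(5*(26/5 + 0))) = -1560*21/(26/5*5) = -1560*5*21/(26*5) = -300*21/5 = -1260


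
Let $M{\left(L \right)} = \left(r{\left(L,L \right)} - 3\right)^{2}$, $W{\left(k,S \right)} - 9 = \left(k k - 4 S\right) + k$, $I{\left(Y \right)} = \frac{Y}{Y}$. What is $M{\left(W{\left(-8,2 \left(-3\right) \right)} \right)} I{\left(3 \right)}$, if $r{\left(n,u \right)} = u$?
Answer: $7396$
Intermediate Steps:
$I{\left(Y \right)} = 1$
$W{\left(k,S \right)} = 9 + k + k^{2} - 4 S$ ($W{\left(k,S \right)} = 9 - \left(- k + 4 S - k k\right) = 9 - \left(- k - k^{2} + 4 S\right) = 9 + \left(k + k^{2} - 4 S\right) = 9 + k + k^{2} - 4 S$)
$M{\left(L \right)} = \left(-3 + L\right)^{2}$ ($M{\left(L \right)} = \left(L - 3\right)^{2} = \left(-3 + L\right)^{2}$)
$M{\left(W{\left(-8,2 \left(-3\right) \right)} \right)} I{\left(3 \right)} = \left(-3 + \left(9 - 8 + \left(-8\right)^{2} - 4 \cdot 2 \left(-3\right)\right)\right)^{2} \cdot 1 = \left(-3 + \left(9 - 8 + 64 - -24\right)\right)^{2} \cdot 1 = \left(-3 + \left(9 - 8 + 64 + 24\right)\right)^{2} \cdot 1 = \left(-3 + 89\right)^{2} \cdot 1 = 86^{2} \cdot 1 = 7396 \cdot 1 = 7396$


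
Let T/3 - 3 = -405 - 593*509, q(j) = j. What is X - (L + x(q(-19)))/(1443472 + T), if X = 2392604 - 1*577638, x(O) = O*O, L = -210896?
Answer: 194838457173/107351 ≈ 1.8150e+6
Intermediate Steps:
x(O) = O**2
X = 1814966 (X = 2392604 - 577638 = 1814966)
T = -906717 (T = 9 + 3*(-405 - 593*509) = 9 + 3*(-405 - 301837) = 9 + 3*(-302242) = 9 - 906726 = -906717)
X - (L + x(q(-19)))/(1443472 + T) = 1814966 - (-210896 + (-19)**2)/(1443472 - 906717) = 1814966 - (-210896 + 361)/536755 = 1814966 - (-210535)/536755 = 1814966 - 1*(-42107/107351) = 1814966 + 42107/107351 = 194838457173/107351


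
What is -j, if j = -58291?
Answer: 58291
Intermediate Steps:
-j = -1*(-58291) = 58291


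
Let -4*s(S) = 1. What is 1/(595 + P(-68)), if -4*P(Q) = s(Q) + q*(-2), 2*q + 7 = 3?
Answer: 16/9505 ≈ 0.0016833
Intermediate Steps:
q = -2 (q = -7/2 + (1/2)*3 = -7/2 + 3/2 = -2)
s(S) = -1/4 (s(S) = -1/4*1 = -1/4)
P(Q) = -15/16 (P(Q) = -(-1/4 - 2*(-2))/4 = -(-1/4 + 4)/4 = -1/4*15/4 = -15/16)
1/(595 + P(-68)) = 1/(595 - 15/16) = 1/(9505/16) = 16/9505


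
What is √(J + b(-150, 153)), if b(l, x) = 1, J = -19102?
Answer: I*√19101 ≈ 138.21*I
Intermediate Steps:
√(J + b(-150, 153)) = √(-19102 + 1) = √(-19101) = I*√19101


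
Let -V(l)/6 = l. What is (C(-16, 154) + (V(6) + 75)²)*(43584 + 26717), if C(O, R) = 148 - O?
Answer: 118457185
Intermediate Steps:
V(l) = -6*l
(C(-16, 154) + (V(6) + 75)²)*(43584 + 26717) = ((148 - 1*(-16)) + (-6*6 + 75)²)*(43584 + 26717) = ((148 + 16) + (-36 + 75)²)*70301 = (164 + 39²)*70301 = (164 + 1521)*70301 = 1685*70301 = 118457185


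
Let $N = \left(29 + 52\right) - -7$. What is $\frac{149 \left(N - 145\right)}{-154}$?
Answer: $\frac{8493}{154} \approx 55.149$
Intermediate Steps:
$N = 88$ ($N = 81 + \left(8 - 1\right) = 81 + 7 = 88$)
$\frac{149 \left(N - 145\right)}{-154} = \frac{149 \left(88 - 145\right)}{-154} = 149 \left(-57\right) \left(- \frac{1}{154}\right) = \left(-8493\right) \left(- \frac{1}{154}\right) = \frac{8493}{154}$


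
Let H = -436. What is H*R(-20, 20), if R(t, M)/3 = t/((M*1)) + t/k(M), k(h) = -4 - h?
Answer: 218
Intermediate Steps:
R(t, M) = 3*t/M + 3*t/(-4 - M) (R(t, M) = 3*(t/((M*1)) + t/(-4 - M)) = 3*(t/M + t/(-4 - M)) = 3*t/M + 3*t/(-4 - M))
H*R(-20, 20) = -5232*(-20)/(20*(4 + 20)) = -5232*(-20)/(20*24) = -436*(-½) = 218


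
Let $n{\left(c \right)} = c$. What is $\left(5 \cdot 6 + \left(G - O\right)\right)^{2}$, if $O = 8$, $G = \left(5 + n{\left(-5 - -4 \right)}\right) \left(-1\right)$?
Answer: $324$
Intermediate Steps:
$G = -4$ ($G = \left(5 - 1\right) \left(-1\right) = 4 \left(-1\right) = -4$)
$\left(5 \cdot 6 + \left(G - O\right)\right)^{2} = \left(5 \cdot 6 - 12\right)^{2} = \left(30 - 12\right)^{2} = 18^{2} = 324$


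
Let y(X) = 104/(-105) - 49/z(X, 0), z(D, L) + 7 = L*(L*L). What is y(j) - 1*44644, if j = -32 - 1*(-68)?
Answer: -4686989/105 ≈ -44638.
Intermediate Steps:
z(D, L) = -7 + L**3 (z(D, L) = -7 + L*(L*L) = -7 + L*L**2 = -7 + L**3)
j = 36 (j = -32 + 68 = 36)
y(X) = 631/105 (y(X) = 104/(-105) - 49/(-7 + 0**3) = 104*(-1/105) - 49/(-7 + 0) = -104/105 - 49/(-7) = -104/105 - 49*(-1/7) = -104/105 + 7 = 631/105)
y(j) - 1*44644 = 631/105 - 1*44644 = 631/105 - 44644 = -4686989/105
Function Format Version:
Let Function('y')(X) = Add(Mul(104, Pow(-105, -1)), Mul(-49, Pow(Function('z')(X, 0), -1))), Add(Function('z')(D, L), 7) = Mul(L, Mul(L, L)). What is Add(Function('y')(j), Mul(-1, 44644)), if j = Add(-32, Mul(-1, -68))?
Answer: Rational(-4686989, 105) ≈ -44638.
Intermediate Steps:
Function('z')(D, L) = Add(-7, Pow(L, 3)) (Function('z')(D, L) = Add(-7, Mul(L, Mul(L, L))) = Add(-7, Mul(L, Pow(L, 2))) = Add(-7, Pow(L, 3)))
j = 36 (j = Add(-32, 68) = 36)
Function('y')(X) = Rational(631, 105) (Function('y')(X) = Add(Mul(104, Pow(-105, -1)), Mul(-49, Pow(Add(-7, Pow(0, 3)), -1))) = Add(Mul(104, Rational(-1, 105)), Mul(-49, Pow(Add(-7, 0), -1))) = Add(Rational(-104, 105), Mul(-49, Pow(-7, -1))) = Add(Rational(-104, 105), Mul(-49, Rational(-1, 7))) = Add(Rational(-104, 105), 7) = Rational(631, 105))
Add(Function('y')(j), Mul(-1, 44644)) = Add(Rational(631, 105), Mul(-1, 44644)) = Add(Rational(631, 105), -44644) = Rational(-4686989, 105)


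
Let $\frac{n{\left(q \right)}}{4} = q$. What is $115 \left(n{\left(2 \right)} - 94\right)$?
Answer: $-9890$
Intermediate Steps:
$n{\left(q \right)} = 4 q$
$115 \left(n{\left(2 \right)} - 94\right) = 115 \left(4 \cdot 2 - 94\right) = 115 \left(8 - 94\right) = 115 \left(-86\right) = -9890$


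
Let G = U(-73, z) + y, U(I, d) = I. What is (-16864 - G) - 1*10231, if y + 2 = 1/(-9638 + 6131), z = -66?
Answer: -94759139/3507 ≈ -27020.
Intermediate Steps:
y = -7015/3507 (y = -2 + 1/(-9638 + 6131) = -2 + 1/(-3507) = -2 - 1/3507 = -7015/3507 ≈ -2.0003)
G = -263026/3507 (G = -73 - 7015/3507 = -263026/3507 ≈ -75.000)
(-16864 - G) - 1*10231 = (-16864 - 1*(-263026/3507)) - 1*10231 = (-16864 + 263026/3507) - 10231 = -58879022/3507 - 10231 = -94759139/3507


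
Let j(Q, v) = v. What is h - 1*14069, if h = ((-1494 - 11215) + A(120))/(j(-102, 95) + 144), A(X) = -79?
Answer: -3375279/239 ≈ -14123.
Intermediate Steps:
h = -12788/239 (h = ((-1494 - 11215) - 79)/(95 + 144) = (-12709 - 79)/239 = -12788*1/239 = -12788/239 ≈ -53.506)
h - 1*14069 = -12788/239 - 1*14069 = -12788/239 - 14069 = -3375279/239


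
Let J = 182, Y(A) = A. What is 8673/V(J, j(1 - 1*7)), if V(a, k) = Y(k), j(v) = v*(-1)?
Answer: 2891/2 ≈ 1445.5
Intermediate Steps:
j(v) = -v
V(a, k) = k
8673/V(J, j(1 - 1*7)) = 8673/((-(1 - 1*7))) = 8673/((-(1 - 7))) = 8673/((-1*(-6))) = 8673/6 = 8673*(⅙) = 2891/2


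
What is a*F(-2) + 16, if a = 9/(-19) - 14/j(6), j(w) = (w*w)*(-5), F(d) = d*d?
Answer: 12326/855 ≈ 14.416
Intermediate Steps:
F(d) = d**2
j(w) = -5*w**2 (j(w) = w**2*(-5) = -5*w**2)
a = -677/1710 (a = 9/(-19) - 14/((-5*6**2)) = 9*(-1/19) - 14/((-5*36)) = -9/19 - 14/(-180) = -9/19 - 14*(-1/180) = -9/19 + 7/90 = -677/1710 ≈ -0.39591)
a*F(-2) + 16 = -677/1710*(-2)**2 + 16 = -677/1710*4 + 16 = -1354/855 + 16 = 12326/855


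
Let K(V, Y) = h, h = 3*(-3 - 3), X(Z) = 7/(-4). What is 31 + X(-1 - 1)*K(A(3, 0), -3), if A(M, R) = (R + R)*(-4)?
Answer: 125/2 ≈ 62.500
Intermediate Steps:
X(Z) = -7/4 (X(Z) = 7*(-¼) = -7/4)
A(M, R) = -8*R (A(M, R) = (2*R)*(-4) = -8*R)
h = -18 (h = 3*(-6) = -18)
K(V, Y) = -18
31 + X(-1 - 1)*K(A(3, 0), -3) = 31 - 7/4*(-18) = 31 + 63/2 = 125/2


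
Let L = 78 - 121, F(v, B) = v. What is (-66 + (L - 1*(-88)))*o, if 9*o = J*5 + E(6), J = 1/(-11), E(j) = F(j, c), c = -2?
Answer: -427/33 ≈ -12.939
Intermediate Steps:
E(j) = j
J = -1/11 ≈ -0.090909
L = -43
o = 61/99 (o = (-1/11*5 + 6)/9 = (-5/11 + 6)/9 = (1/9)*(61/11) = 61/99 ≈ 0.61616)
(-66 + (L - 1*(-88)))*o = (-66 + (-43 - 1*(-88)))*(61/99) = (-66 + (-43 + 88))*(61/99) = (-66 + 45)*(61/99) = -21*61/99 = -427/33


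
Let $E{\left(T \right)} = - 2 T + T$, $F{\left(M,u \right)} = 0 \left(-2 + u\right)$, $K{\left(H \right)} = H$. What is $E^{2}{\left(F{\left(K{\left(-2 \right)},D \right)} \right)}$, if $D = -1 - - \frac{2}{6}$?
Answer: $0$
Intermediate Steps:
$D = - \frac{2}{3}$ ($D = -1 - \left(-2\right) \frac{1}{6} = -1 - - \frac{1}{3} = -1 + \frac{1}{3} = - \frac{2}{3} \approx -0.66667$)
$F{\left(M,u \right)} = 0$
$E{\left(T \right)} = - T$
$E^{2}{\left(F{\left(K{\left(-2 \right)},D \right)} \right)} = \left(\left(-1\right) 0\right)^{2} = 0^{2} = 0$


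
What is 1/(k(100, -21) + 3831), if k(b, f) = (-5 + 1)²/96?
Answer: 6/22987 ≈ 0.00026102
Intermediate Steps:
k(b, f) = ⅙ (k(b, f) = (-4)²*(1/96) = 16*(1/96) = ⅙)
1/(k(100, -21) + 3831) = 1/(⅙ + 3831) = 1/(22987/6) = 6/22987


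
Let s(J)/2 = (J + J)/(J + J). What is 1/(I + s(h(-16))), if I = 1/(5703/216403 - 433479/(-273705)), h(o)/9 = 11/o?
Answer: 31789031884/83321591473 ≈ 0.38152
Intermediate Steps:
h(o) = 99/o (h(o) = 9*(11/o) = 99/o)
s(J) = 2 (s(J) = 2*((J + J)/(J + J)) = 2*((2*J)/((2*J))) = 2*((2*J)*(1/(2*J))) = 2*1 = 2)
I = 19743527705/31789031884 (I = 1/(5703*(1/216403) - 433479*(-1/273705)) = 1/(5703/216403 + 144493/91235) = 1/(31789031884/19743527705) = 19743527705/31789031884 ≈ 0.62108)
1/(I + s(h(-16))) = 1/(19743527705/31789031884 + 2) = 1/(83321591473/31789031884) = 31789031884/83321591473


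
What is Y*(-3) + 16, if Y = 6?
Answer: -2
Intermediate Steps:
Y*(-3) + 16 = 6*(-3) + 16 = -18 + 16 = -2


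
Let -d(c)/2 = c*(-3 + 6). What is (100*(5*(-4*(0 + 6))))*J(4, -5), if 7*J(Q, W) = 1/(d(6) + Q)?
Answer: 375/7 ≈ 53.571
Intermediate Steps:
d(c) = -6*c (d(c) = -2*c*(-3 + 6) = -2*c*3 = -6*c)
J(Q, W) = 1/(7*(-36 + Q)) (J(Q, W) = 1/(7*(-6*6 + Q)) = 1/(7*(-36 + Q)))
(100*(5*(-4*(0 + 6))))*J(4, -5) = (100*(5*(-4*(0 + 6))))*(1/(7*(-36 + 4))) = (100*(5*(-4*6)))*((⅐)/(-32)) = (100*(5*(-24)))*((⅐)*(-1/32)) = (100*(-120))*(-1/224) = -12000*(-1/224) = 375/7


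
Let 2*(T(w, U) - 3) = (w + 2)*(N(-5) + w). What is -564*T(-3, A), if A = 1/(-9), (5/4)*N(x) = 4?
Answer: -8178/5 ≈ -1635.6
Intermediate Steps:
N(x) = 16/5 (N(x) = (⅘)*4 = 16/5)
A = -⅑ ≈ -0.11111
T(w, U) = 3 + (2 + w)*(16/5 + w)/2 (T(w, U) = 3 + ((w + 2)*(16/5 + w))/2 = 3 + ((2 + w)*(16/5 + w))/2 = 3 + (2 + w)*(16/5 + w)/2)
-564*T(-3, A) = -564*(31/5 + (½)*(-3)² + (13/5)*(-3)) = -564*(31/5 + (½)*9 - 39/5) = -564*(31/5 + 9/2 - 39/5) = -564*29/10 = -8178/5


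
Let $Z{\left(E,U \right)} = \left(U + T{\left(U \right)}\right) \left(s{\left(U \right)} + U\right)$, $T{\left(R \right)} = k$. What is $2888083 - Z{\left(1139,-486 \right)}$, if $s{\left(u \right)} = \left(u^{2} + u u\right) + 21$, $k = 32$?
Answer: $217142941$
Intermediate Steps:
$s{\left(u \right)} = 21 + 2 u^{2}$ ($s{\left(u \right)} = \left(u^{2} + u^{2}\right) + 21 = 2 u^{2} + 21 = 21 + 2 u^{2}$)
$T{\left(R \right)} = 32$
$Z{\left(E,U \right)} = \left(32 + U\right) \left(21 + U + 2 U^{2}\right)$ ($Z{\left(E,U \right)} = \left(U + 32\right) \left(\left(21 + 2 U^{2}\right) + U\right) = \left(32 + U\right) \left(21 + U + 2 U^{2}\right)$)
$2888083 - Z{\left(1139,-486 \right)} = 2888083 - \left(672 + 2 \left(-486\right)^{3} + 53 \left(-486\right) + 65 \left(-486\right)^{2}\right) = 2888083 - \left(672 + 2 \left(-114791256\right) - 25758 + 65 \cdot 236196\right) = 2888083 - \left(672 - 229582512 - 25758 + 15352740\right) = 2888083 - -214254858 = 2888083 + 214254858 = 217142941$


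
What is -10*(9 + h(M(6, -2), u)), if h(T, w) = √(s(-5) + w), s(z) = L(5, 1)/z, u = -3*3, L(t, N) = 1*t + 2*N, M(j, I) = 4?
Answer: -90 - 4*I*√65 ≈ -90.0 - 32.249*I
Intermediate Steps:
L(t, N) = t + 2*N
u = -9
s(z) = 7/z (s(z) = (5 + 2*1)/z = (5 + 2)/z = 7/z)
h(T, w) = √(-7/5 + w) (h(T, w) = √(7/(-5) + w) = √(7*(-⅕) + w) = √(-7/5 + w))
-10*(9 + h(M(6, -2), u)) = -10*(9 + √(-35 + 25*(-9))/5) = -10*(9 + √(-35 - 225)/5) = -10*(9 + √(-260)/5) = -10*(9 + (2*I*√65)/5) = -10*(9 + 2*I*√65/5) = -90 - 4*I*√65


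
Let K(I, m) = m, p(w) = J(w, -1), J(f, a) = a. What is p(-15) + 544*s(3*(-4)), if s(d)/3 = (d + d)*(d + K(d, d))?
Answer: 940031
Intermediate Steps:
p(w) = -1
s(d) = 12*d² (s(d) = 3*((d + d)*(d + d)) = 3*((2*d)*(2*d)) = 3*(4*d²) = 12*d²)
p(-15) + 544*s(3*(-4)) = -1 + 544*(12*(3*(-4))²) = -1 + 544*(12*(-12)²) = -1 + 544*(12*144) = -1 + 544*1728 = -1 + 940032 = 940031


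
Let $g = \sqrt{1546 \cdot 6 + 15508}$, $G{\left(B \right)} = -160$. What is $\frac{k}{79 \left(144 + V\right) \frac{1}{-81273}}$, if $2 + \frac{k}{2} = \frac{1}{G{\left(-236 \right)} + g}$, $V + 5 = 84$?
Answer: $\frac{6068384}{299489} + \frac{27091 \sqrt{1549}}{598978} \approx 22.043$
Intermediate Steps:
$g = 4 \sqrt{1549}$ ($g = \sqrt{9276 + 15508} = \sqrt{24784} = 4 \sqrt{1549} \approx 157.43$)
$V = 79$ ($V = -5 + 84 = 79$)
$k = -4 + \frac{2}{-160 + 4 \sqrt{1549}} \approx -4.778$
$\frac{k}{79 \left(144 + V\right) \frac{1}{-81273}} = \frac{- \frac{224}{51} - \frac{\sqrt{1549}}{102}}{79 \left(144 + 79\right) \frac{1}{-81273}} = \frac{- \frac{224}{51} - \frac{\sqrt{1549}}{102}}{79 \cdot 223 \left(- \frac{1}{81273}\right)} = \frac{- \frac{224}{51} - \frac{\sqrt{1549}}{102}}{17617 \left(- \frac{1}{81273}\right)} = \frac{- \frac{224}{51} - \frac{\sqrt{1549}}{102}}{- \frac{17617}{81273}} = \left(- \frac{224}{51} - \frac{\sqrt{1549}}{102}\right) \left(- \frac{81273}{17617}\right) = \frac{6068384}{299489} + \frac{27091 \sqrt{1549}}{598978}$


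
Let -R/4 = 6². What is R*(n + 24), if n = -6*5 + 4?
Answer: 288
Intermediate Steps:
n = -26 (n = -30 + 4 = -26)
R = -144 (R = -4*6² = -4*36 = -144)
R*(n + 24) = -144*(-26 + 24) = -144*(-2) = 288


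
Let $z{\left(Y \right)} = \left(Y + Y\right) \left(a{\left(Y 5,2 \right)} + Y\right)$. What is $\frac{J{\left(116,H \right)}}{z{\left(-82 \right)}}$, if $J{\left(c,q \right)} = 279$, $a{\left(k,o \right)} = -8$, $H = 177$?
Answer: $\frac{31}{1640} \approx 0.018902$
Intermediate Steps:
$z{\left(Y \right)} = 2 Y \left(-8 + Y\right)$ ($z{\left(Y \right)} = \left(Y + Y\right) \left(-8 + Y\right) = 2 Y \left(-8 + Y\right)$)
$\frac{J{\left(116,H \right)}}{z{\left(-82 \right)}} = \frac{279}{2 \left(-82\right) \left(-8 - 82\right)} = \frac{279}{2 \left(-82\right) \left(-90\right)} = \frac{279}{14760} = 279 \cdot \frac{1}{14760} = \frac{31}{1640}$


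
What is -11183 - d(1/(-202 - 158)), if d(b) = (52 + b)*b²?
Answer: -521754066719/46656000 ≈ -11183.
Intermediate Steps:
d(b) = b²*(52 + b)
-11183 - d(1/(-202 - 158)) = -11183 - (1/(-202 - 158))²*(52 + 1/(-202 - 158)) = -11183 - (1/(-360))²*(52 + 1/(-360)) = -11183 - (-1/360)²*(52 - 1/360) = -11183 - 18719/(129600*360) = -11183 - 1*18719/46656000 = -11183 - 18719/46656000 = -521754066719/46656000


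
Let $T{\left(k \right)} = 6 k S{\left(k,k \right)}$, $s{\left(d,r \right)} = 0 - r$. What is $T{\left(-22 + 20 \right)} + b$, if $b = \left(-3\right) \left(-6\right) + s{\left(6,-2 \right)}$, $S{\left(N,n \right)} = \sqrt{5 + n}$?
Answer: $20 - 12 \sqrt{3} \approx -0.78461$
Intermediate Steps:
$s{\left(d,r \right)} = - r$
$T{\left(k \right)} = 6 k \sqrt{5 + k}$
$b = 20$ ($b = \left(-3\right) \left(-6\right) - -2 = 18 + 2 = 20$)
$T{\left(-22 + 20 \right)} + b = 6 \left(-22 + 20\right) \sqrt{5 + \left(-22 + 20\right)} + 20 = 6 \left(-2\right) \sqrt{5 - 2} + 20 = 6 \left(-2\right) \sqrt{3} + 20 = - 12 \sqrt{3} + 20 = 20 - 12 \sqrt{3}$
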